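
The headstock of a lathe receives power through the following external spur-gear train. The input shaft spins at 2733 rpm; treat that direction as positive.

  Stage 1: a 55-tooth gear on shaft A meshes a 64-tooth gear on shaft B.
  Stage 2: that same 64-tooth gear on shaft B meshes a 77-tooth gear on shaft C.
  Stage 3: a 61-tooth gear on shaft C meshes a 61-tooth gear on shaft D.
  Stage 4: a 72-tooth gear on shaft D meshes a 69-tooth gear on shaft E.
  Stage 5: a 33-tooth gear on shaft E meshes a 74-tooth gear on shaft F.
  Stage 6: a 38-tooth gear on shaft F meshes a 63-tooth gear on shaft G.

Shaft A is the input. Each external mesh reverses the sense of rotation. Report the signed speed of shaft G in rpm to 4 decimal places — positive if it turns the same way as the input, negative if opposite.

+547.9239 rpm (same as input, |ω| = 547.9239 rpm)

Stage 1 [55T→64T]: ω = 2733.0000×55/64 = 2348.6719 rpm, dir flips to −; running = −2348.6719
Stage 2 [64T→77T]: ω = 2348.6719×64/77 = 1952.1429 rpm, dir flips to +; running = +1952.1429
Stage 3 [61T→61T]: ω = 1952.1429×61/61 = 1952.1429 rpm, dir flips to −; running = −1952.1429
Stage 4 [72T→69T]: ω = 1952.1429×72/69 = 2037.0186 rpm, dir flips to +; running = +2037.0186
Stage 5 [33T→74T]: ω = 2037.0186×33/74 = 908.4002 rpm, dir flips to −; running = −908.4002
Stage 6 [38T→63T]: ω = 908.4002×38/63 = 547.9239 rpm, dir flips to +; running = +547.9239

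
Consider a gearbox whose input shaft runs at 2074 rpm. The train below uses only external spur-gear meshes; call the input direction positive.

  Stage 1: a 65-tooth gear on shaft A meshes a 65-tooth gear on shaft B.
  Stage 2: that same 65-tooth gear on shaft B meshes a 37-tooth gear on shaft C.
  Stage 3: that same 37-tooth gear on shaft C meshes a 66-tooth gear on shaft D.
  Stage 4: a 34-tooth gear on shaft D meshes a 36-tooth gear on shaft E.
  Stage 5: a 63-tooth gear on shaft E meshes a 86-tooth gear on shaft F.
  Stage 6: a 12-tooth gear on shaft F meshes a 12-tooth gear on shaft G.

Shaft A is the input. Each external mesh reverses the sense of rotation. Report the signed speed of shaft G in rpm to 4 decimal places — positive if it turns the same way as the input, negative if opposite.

+1413.1774 rpm (same as input, |ω| = 1413.1774 rpm)

Stage 1 [65T→65T]: ω = 2074.0000×65/65 = 2074.0000 rpm, dir flips to −; running = −2074.0000
Stage 2 [65T→37T]: ω = 2074.0000×65/37 = 3643.5135 rpm, dir flips to +; running = +3643.5135
Stage 3 [37T→66T]: ω = 3643.5135×37/66 = 2042.5758 rpm, dir flips to −; running = −2042.5758
Stage 4 [34T→36T]: ω = 2042.5758×34/36 = 1929.0993 rpm, dir flips to +; running = +1929.0993
Stage 5 [63T→86T]: ω = 1929.0993×63/86 = 1413.1774 rpm, dir flips to −; running = −1413.1774
Stage 6 [12T→12T]: ω = 1413.1774×12/12 = 1413.1774 rpm, dir flips to +; running = +1413.1774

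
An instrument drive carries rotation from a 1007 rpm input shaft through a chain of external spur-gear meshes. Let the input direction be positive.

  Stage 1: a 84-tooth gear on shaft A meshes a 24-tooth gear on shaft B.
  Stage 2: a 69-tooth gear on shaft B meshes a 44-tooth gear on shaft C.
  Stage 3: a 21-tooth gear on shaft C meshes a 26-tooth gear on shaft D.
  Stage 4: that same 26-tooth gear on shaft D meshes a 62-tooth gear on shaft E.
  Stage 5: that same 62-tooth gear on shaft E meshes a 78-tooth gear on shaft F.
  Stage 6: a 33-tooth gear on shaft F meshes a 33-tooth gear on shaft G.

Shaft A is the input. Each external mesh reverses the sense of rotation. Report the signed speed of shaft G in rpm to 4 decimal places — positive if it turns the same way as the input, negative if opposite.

+1488.0538 rpm (same as input, |ω| = 1488.0538 rpm)

Stage 1 [84T→24T]: ω = 1007.0000×84/24 = 3524.5000 rpm, dir flips to −; running = −3524.5000
Stage 2 [69T→44T]: ω = 3524.5000×69/44 = 5527.0568 rpm, dir flips to +; running = +5527.0568
Stage 3 [21T→26T]: ω = 5527.0568×21/26 = 4464.1613 rpm, dir flips to −; running = −4464.1613
Stage 4 [26T→62T]: ω = 4464.1613×26/62 = 1872.0676 rpm, dir flips to +; running = +1872.0676
Stage 5 [62T→78T]: ω = 1872.0676×62/78 = 1488.0538 rpm, dir flips to −; running = −1488.0538
Stage 6 [33T→33T]: ω = 1488.0538×33/33 = 1488.0538 rpm, dir flips to +; running = +1488.0538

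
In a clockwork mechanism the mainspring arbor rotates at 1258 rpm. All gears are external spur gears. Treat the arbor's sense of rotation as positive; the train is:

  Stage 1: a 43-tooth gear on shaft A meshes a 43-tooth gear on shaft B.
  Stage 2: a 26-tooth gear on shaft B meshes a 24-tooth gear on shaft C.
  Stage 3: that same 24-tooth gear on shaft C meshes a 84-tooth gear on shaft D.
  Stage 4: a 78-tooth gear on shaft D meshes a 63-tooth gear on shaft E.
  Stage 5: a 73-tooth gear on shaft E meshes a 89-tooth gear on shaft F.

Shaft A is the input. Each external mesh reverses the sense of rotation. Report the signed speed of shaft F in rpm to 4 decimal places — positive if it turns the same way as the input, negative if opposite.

Stage 1 [43T→43T]: ω = 1258.0000×43/43 = 1258.0000 rpm, dir flips to −; running = −1258.0000
Stage 2 [26T→24T]: ω = 1258.0000×26/24 = 1362.8333 rpm, dir flips to +; running = +1362.8333
Stage 3 [24T→84T]: ω = 1362.8333×24/84 = 389.3810 rpm, dir flips to −; running = −389.3810
Stage 4 [78T→63T]: ω = 389.3810×78/63 = 482.0907 rpm, dir flips to +; running = +482.0907
Stage 5 [73T→89T]: ω = 482.0907×73/89 = 395.4227 rpm, dir flips to −; running = −395.4227

-395.4227 rpm (opposite to input, |ω| = 395.4227 rpm)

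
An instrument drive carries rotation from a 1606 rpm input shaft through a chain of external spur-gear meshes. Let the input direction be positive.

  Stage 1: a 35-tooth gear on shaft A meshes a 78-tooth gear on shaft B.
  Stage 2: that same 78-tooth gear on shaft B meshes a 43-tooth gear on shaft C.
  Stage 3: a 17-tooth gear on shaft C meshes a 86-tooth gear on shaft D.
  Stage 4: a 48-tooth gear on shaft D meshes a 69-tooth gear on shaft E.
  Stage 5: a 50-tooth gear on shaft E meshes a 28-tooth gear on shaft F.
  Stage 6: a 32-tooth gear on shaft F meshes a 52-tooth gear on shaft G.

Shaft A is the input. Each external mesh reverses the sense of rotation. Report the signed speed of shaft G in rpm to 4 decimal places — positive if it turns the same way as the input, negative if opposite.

Stage 1 [35T→78T]: ω = 1606.0000×35/78 = 720.6410 rpm, dir flips to −; running = −720.6410
Stage 2 [78T→43T]: ω = 720.6410×78/43 = 1307.2093 rpm, dir flips to +; running = +1307.2093
Stage 3 [17T→86T]: ω = 1307.2093×17/86 = 258.4018 rpm, dir flips to −; running = −258.4018
Stage 4 [48T→69T]: ω = 258.4018×48/69 = 179.7578 rpm, dir flips to +; running = +179.7578
Stage 5 [50T→28T]: ω = 179.7578×50/28 = 320.9961 rpm, dir flips to −; running = −320.9961
Stage 6 [32T→52T]: ω = 320.9961×32/52 = 197.5360 rpm, dir flips to +; running = +197.5360

+197.5360 rpm (same as input, |ω| = 197.5360 rpm)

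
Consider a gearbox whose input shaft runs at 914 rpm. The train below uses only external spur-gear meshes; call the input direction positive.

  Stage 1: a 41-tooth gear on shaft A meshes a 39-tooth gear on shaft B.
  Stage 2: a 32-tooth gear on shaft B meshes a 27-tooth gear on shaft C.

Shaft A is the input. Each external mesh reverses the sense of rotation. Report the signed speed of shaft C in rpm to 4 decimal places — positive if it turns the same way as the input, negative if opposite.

+1138.8110 rpm (same as input, |ω| = 1138.8110 rpm)

Stage 1 [41T→39T]: ω = 914.0000×41/39 = 960.8718 rpm, dir flips to −; running = −960.8718
Stage 2 [32T→27T]: ω = 960.8718×32/27 = 1138.8110 rpm, dir flips to +; running = +1138.8110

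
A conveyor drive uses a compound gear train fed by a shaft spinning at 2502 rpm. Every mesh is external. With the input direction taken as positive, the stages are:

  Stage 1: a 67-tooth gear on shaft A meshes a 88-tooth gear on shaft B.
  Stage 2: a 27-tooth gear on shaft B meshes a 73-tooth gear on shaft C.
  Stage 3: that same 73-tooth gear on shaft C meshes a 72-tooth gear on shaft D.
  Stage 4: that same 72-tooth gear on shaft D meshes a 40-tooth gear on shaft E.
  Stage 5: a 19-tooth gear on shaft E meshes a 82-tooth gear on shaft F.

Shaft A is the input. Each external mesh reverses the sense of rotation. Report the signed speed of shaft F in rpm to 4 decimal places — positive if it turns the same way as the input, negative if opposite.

-297.9360 rpm (opposite to input, |ω| = 297.9360 rpm)

Stage 1 [67T→88T]: ω = 2502.0000×67/88 = 1904.9318 rpm, dir flips to −; running = −1904.9318
Stage 2 [27T→73T]: ω = 1904.9318×27/73 = 704.5638 rpm, dir flips to +; running = +704.5638
Stage 3 [73T→72T]: ω = 704.5638×73/72 = 714.3494 rpm, dir flips to −; running = −714.3494
Stage 4 [72T→40T]: ω = 714.3494×72/40 = 1285.8290 rpm, dir flips to +; running = +1285.8290
Stage 5 [19T→82T]: ω = 1285.8290×19/82 = 297.9360 rpm, dir flips to −; running = −297.9360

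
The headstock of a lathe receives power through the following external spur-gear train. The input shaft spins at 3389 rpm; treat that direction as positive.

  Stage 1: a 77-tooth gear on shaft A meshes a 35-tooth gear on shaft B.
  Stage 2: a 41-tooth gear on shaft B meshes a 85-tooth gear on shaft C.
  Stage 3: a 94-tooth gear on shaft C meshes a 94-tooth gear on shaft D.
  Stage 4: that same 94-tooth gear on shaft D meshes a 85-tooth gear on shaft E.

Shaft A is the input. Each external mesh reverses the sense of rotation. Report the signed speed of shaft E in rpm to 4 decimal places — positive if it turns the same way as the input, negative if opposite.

Stage 1 [77T→35T]: ω = 3389.0000×77/35 = 7455.8000 rpm, dir flips to −; running = −7455.8000
Stage 2 [41T→85T]: ω = 7455.8000×41/85 = 3596.3271 rpm, dir flips to +; running = +3596.3271
Stage 3 [94T→94T]: ω = 3596.3271×94/94 = 3596.3271 rpm, dir flips to −; running = −3596.3271
Stage 4 [94T→85T]: ω = 3596.3271×94/85 = 3977.1146 rpm, dir flips to +; running = +3977.1146

+3977.1146 rpm (same as input, |ω| = 3977.1146 rpm)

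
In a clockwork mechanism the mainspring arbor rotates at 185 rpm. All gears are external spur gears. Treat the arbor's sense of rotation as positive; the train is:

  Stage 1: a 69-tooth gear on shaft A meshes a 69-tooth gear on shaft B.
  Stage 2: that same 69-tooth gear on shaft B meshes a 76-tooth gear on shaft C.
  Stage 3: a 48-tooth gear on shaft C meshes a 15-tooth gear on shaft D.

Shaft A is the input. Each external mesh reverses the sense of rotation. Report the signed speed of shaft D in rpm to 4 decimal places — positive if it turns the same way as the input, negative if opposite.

-537.4737 rpm (opposite to input, |ω| = 537.4737 rpm)

Stage 1 [69T→69T]: ω = 185.0000×69/69 = 185.0000 rpm, dir flips to −; running = −185.0000
Stage 2 [69T→76T]: ω = 185.0000×69/76 = 167.9605 rpm, dir flips to +; running = +167.9605
Stage 3 [48T→15T]: ω = 167.9605×48/15 = 537.4737 rpm, dir flips to −; running = −537.4737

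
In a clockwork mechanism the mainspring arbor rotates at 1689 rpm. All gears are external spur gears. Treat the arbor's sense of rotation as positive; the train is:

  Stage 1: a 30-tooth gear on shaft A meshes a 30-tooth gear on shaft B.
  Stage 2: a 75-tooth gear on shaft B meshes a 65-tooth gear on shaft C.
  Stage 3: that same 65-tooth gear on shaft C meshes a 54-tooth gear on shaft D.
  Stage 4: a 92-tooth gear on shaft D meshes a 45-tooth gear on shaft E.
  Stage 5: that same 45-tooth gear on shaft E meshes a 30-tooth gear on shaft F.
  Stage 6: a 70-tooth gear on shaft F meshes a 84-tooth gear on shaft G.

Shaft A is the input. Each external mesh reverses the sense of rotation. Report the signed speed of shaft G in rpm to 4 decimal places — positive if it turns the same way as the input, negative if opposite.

Stage 1 [30T→30T]: ω = 1689.0000×30/30 = 1689.0000 rpm, dir flips to −; running = −1689.0000
Stage 2 [75T→65T]: ω = 1689.0000×75/65 = 1948.8462 rpm, dir flips to +; running = +1948.8462
Stage 3 [65T→54T]: ω = 1948.8462×65/54 = 2345.8333 rpm, dir flips to −; running = −2345.8333
Stage 4 [92T→45T]: ω = 2345.8333×92/45 = 4795.9259 rpm, dir flips to +; running = +4795.9259
Stage 5 [45T→30T]: ω = 4795.9259×45/30 = 7193.8889 rpm, dir flips to −; running = −7193.8889
Stage 6 [70T→84T]: ω = 7193.8889×70/84 = 5994.9074 rpm, dir flips to +; running = +5994.9074

+5994.9074 rpm (same as input, |ω| = 5994.9074 rpm)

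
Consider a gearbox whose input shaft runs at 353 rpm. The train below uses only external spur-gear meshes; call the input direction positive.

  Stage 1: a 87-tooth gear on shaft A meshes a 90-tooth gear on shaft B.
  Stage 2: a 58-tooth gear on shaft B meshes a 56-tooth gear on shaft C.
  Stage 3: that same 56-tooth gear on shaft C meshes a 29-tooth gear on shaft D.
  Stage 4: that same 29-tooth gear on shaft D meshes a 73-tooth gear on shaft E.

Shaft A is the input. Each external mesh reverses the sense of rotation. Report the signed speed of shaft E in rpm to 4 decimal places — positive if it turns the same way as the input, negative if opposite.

Stage 1 [87T→90T]: ω = 353.0000×87/90 = 341.2333 rpm, dir flips to −; running = −341.2333
Stage 2 [58T→56T]: ω = 341.2333×58/56 = 353.4202 rpm, dir flips to +; running = +353.4202
Stage 3 [56T→29T]: ω = 353.4202×56/29 = 682.4667 rpm, dir flips to −; running = −682.4667
Stage 4 [29T→73T]: ω = 682.4667×29/73 = 271.1169 rpm, dir flips to +; running = +271.1169

+271.1169 rpm (same as input, |ω| = 271.1169 rpm)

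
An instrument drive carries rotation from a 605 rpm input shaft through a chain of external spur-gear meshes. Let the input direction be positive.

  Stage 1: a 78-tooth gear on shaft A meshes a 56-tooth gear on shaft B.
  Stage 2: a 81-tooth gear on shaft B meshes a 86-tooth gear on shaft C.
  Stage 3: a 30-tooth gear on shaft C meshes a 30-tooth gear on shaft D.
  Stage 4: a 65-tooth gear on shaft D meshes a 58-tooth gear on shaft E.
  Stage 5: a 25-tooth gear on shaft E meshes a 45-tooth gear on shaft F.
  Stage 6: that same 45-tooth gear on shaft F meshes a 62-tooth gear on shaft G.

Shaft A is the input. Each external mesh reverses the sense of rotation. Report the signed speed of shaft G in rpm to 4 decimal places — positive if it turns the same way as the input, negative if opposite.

Stage 1 [78T→56T]: ω = 605.0000×78/56 = 842.6786 rpm, dir flips to −; running = −842.6786
Stage 2 [81T→86T]: ω = 842.6786×81/86 = 793.6856 rpm, dir flips to +; running = +793.6856
Stage 3 [30T→30T]: ω = 793.6856×30/30 = 793.6856 rpm, dir flips to −; running = −793.6856
Stage 4 [65T→58T]: ω = 793.6856×65/58 = 889.4753 rpm, dir flips to +; running = +889.4753
Stage 5 [25T→45T]: ω = 889.4753×25/45 = 494.1529 rpm, dir flips to −; running = −494.1529
Stage 6 [45T→62T]: ω = 494.1529×45/62 = 358.6594 rpm, dir flips to +; running = +358.6594

+358.6594 rpm (same as input, |ω| = 358.6594 rpm)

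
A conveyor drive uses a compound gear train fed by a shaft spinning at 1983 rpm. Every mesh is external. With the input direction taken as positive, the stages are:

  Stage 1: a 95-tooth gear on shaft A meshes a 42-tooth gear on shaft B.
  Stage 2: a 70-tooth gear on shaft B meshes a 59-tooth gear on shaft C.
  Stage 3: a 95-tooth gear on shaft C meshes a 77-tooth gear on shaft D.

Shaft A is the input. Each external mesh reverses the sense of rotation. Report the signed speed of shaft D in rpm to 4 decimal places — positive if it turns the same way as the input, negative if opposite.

Stage 1 [95T→42T]: ω = 1983.0000×95/42 = 4485.3571 rpm, dir flips to −; running = −4485.3571
Stage 2 [70T→59T]: ω = 4485.3571×70/59 = 5321.6102 rpm, dir flips to +; running = +5321.6102
Stage 3 [95T→77T]: ω = 5321.6102×95/77 = 6565.6229 rpm, dir flips to −; running = −6565.6229

-6565.6229 rpm (opposite to input, |ω| = 6565.6229 rpm)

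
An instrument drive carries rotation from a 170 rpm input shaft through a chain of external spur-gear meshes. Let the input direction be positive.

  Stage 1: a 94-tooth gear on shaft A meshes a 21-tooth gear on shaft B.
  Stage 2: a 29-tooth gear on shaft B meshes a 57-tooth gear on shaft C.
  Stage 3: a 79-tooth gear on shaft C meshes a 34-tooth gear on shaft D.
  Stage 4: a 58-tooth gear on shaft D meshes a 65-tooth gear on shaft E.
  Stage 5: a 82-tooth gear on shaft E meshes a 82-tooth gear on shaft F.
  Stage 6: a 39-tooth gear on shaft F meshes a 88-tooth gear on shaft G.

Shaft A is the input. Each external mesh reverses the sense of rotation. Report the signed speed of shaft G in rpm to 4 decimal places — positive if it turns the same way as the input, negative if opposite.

+355.7340 rpm (same as input, |ω| = 355.7340 rpm)

Stage 1 [94T→21T]: ω = 170.0000×94/21 = 760.9524 rpm, dir flips to −; running = −760.9524
Stage 2 [29T→57T]: ω = 760.9524×29/57 = 387.1512 rpm, dir flips to +; running = +387.1512
Stage 3 [79T→34T]: ω = 387.1512×79/34 = 899.5572 rpm, dir flips to −; running = −899.5572
Stage 4 [58T→65T]: ω = 899.5572×58/65 = 802.6818 rpm, dir flips to +; running = +802.6818
Stage 5 [82T→82T]: ω = 802.6818×82/82 = 802.6818 rpm, dir flips to −; running = −802.6818
Stage 6 [39T→88T]: ω = 802.6818×39/88 = 355.7340 rpm, dir flips to +; running = +355.7340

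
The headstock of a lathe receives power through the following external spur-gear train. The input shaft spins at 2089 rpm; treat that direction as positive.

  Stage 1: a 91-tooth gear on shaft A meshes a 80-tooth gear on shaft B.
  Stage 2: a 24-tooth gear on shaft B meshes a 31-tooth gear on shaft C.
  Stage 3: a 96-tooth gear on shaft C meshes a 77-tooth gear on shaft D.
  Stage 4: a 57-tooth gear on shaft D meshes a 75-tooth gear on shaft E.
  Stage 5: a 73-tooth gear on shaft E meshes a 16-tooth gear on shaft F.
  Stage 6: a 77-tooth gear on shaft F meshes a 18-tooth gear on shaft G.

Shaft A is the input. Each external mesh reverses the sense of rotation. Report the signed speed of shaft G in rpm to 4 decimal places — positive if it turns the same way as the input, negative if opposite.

+34021.5888 rpm (same as input, |ω| = 34021.5888 rpm)

Stage 1 [91T→80T]: ω = 2089.0000×91/80 = 2376.2375 rpm, dir flips to −; running = −2376.2375
Stage 2 [24T→31T]: ω = 2376.2375×24/31 = 1839.6677 rpm, dir flips to +; running = +1839.6677
Stage 3 [96T→77T]: ω = 1839.6677×96/77 = 2293.6117 rpm, dir flips to −; running = −2293.6117
Stage 4 [57T→75T]: ω = 2293.6117×57/75 = 1743.1449 rpm, dir flips to +; running = +1743.1449
Stage 5 [73T→16T]: ω = 1743.1449×73/16 = 7953.0987 rpm, dir flips to −; running = −7953.0987
Stage 6 [77T→18T]: ω = 7953.0987×77/18 = 34021.5888 rpm, dir flips to +; running = +34021.5888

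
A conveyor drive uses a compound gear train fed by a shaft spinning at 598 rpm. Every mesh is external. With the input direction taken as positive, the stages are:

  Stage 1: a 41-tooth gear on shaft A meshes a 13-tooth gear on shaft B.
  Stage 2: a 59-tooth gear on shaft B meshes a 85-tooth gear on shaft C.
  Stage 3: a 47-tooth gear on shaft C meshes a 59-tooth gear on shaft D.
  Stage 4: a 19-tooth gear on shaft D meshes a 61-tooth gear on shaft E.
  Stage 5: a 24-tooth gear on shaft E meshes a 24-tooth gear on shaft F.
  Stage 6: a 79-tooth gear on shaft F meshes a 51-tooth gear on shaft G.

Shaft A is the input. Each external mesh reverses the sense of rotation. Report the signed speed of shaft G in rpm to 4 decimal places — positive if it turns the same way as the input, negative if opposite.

+503.1544 rpm (same as input, |ω| = 503.1544 rpm)

Stage 1 [41T→13T]: ω = 598.0000×41/13 = 1886.0000 rpm, dir flips to −; running = −1886.0000
Stage 2 [59T→85T]: ω = 1886.0000×59/85 = 1309.1059 rpm, dir flips to +; running = +1309.1059
Stage 3 [47T→59T]: ω = 1309.1059×47/59 = 1042.8471 rpm, dir flips to −; running = −1042.8471
Stage 4 [19T→61T]: ω = 1042.8471×19/61 = 324.8212 rpm, dir flips to +; running = +324.8212
Stage 5 [24T→24T]: ω = 324.8212×24/24 = 324.8212 rpm, dir flips to −; running = −324.8212
Stage 6 [79T→51T]: ω = 324.8212×79/51 = 503.1544 rpm, dir flips to +; running = +503.1544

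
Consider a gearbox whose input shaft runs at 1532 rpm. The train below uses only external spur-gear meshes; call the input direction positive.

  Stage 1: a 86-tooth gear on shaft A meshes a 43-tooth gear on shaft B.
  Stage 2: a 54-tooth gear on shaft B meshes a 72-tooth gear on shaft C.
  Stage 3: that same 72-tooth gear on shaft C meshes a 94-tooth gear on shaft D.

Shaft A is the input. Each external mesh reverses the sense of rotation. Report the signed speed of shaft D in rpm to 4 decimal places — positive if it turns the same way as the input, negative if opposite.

Stage 1 [86T→43T]: ω = 1532.0000×86/43 = 3064.0000 rpm, dir flips to −; running = −3064.0000
Stage 2 [54T→72T]: ω = 3064.0000×54/72 = 2298.0000 rpm, dir flips to +; running = +2298.0000
Stage 3 [72T→94T]: ω = 2298.0000×72/94 = 1760.1702 rpm, dir flips to −; running = −1760.1702

-1760.1702 rpm (opposite to input, |ω| = 1760.1702 rpm)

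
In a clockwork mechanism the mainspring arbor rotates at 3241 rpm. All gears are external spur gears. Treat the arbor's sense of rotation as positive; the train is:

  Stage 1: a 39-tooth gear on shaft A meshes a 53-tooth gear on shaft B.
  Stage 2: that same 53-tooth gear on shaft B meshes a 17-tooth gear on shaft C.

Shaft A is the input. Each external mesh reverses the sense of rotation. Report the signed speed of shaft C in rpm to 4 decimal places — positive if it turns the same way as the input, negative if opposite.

Stage 1 [39T→53T]: ω = 3241.0000×39/53 = 2384.8868 rpm, dir flips to −; running = −2384.8868
Stage 2 [53T→17T]: ω = 2384.8868×53/17 = 7435.2353 rpm, dir flips to +; running = +7435.2353

+7435.2353 rpm (same as input, |ω| = 7435.2353 rpm)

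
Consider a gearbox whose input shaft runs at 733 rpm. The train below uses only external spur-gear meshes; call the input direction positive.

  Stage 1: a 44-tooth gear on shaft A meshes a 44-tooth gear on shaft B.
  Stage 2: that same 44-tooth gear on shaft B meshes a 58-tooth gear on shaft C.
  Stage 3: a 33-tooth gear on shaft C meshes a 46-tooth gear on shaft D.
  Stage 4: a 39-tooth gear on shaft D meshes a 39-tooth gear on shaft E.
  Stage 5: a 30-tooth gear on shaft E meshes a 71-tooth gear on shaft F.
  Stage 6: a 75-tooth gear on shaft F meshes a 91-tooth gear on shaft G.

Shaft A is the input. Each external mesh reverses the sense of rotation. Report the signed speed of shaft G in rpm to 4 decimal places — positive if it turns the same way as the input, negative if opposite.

Stage 1 [44T→44T]: ω = 733.0000×44/44 = 733.0000 rpm, dir flips to −; running = −733.0000
Stage 2 [44T→58T]: ω = 733.0000×44/58 = 556.0690 rpm, dir flips to +; running = +556.0690
Stage 3 [33T→46T]: ω = 556.0690×33/46 = 398.9190 rpm, dir flips to −; running = −398.9190
Stage 4 [39T→39T]: ω = 398.9190×39/39 = 398.9190 rpm, dir flips to +; running = +398.9190
Stage 5 [30T→71T]: ω = 398.9190×30/71 = 168.5573 rpm, dir flips to −; running = −168.5573
Stage 6 [75T→91T]: ω = 168.5573×75/91 = 138.9209 rpm, dir flips to +; running = +138.9209

+138.9209 rpm (same as input, |ω| = 138.9209 rpm)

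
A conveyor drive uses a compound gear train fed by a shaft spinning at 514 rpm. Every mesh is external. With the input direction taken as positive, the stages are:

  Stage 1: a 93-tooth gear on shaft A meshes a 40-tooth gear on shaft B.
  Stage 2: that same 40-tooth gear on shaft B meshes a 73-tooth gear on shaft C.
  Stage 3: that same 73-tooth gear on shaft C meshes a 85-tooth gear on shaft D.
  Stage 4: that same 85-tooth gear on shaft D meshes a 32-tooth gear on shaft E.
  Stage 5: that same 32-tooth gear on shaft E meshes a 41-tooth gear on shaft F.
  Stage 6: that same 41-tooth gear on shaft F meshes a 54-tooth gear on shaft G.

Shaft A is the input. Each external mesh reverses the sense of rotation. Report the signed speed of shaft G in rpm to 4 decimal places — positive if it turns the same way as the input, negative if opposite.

Stage 1 [93T→40T]: ω = 514.0000×93/40 = 1195.0500 rpm, dir flips to −; running = −1195.0500
Stage 2 [40T→73T]: ω = 1195.0500×40/73 = 654.8219 rpm, dir flips to +; running = +654.8219
Stage 3 [73T→85T]: ω = 654.8219×73/85 = 562.3765 rpm, dir flips to −; running = −562.3765
Stage 4 [85T→32T]: ω = 562.3765×85/32 = 1493.8125 rpm, dir flips to +; running = +1493.8125
Stage 5 [32T→41T]: ω = 1493.8125×32/41 = 1165.9024 rpm, dir flips to −; running = −1165.9024
Stage 6 [41T→54T]: ω = 1165.9024×41/54 = 885.2222 rpm, dir flips to +; running = +885.2222

+885.2222 rpm (same as input, |ω| = 885.2222 rpm)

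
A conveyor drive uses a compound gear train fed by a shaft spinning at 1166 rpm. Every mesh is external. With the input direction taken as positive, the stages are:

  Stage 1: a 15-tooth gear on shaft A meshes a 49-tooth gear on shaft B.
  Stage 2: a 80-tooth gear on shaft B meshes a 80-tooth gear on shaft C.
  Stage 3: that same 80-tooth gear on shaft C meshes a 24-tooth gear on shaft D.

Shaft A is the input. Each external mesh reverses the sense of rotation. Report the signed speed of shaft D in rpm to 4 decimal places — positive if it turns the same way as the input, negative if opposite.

-1189.7959 rpm (opposite to input, |ω| = 1189.7959 rpm)

Stage 1 [15T→49T]: ω = 1166.0000×15/49 = 356.9388 rpm, dir flips to −; running = −356.9388
Stage 2 [80T→80T]: ω = 356.9388×80/80 = 356.9388 rpm, dir flips to +; running = +356.9388
Stage 3 [80T→24T]: ω = 356.9388×80/24 = 1189.7959 rpm, dir flips to −; running = −1189.7959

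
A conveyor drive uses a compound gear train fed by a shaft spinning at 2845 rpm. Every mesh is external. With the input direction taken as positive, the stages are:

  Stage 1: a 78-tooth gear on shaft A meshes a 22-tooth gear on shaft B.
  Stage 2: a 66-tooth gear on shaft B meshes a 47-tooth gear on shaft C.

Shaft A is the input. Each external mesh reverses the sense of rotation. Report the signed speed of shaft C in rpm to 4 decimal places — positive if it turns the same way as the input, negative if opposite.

+14164.4681 rpm (same as input, |ω| = 14164.4681 rpm)

Stage 1 [78T→22T]: ω = 2845.0000×78/22 = 10086.8182 rpm, dir flips to −; running = −10086.8182
Stage 2 [66T→47T]: ω = 10086.8182×66/47 = 14164.4681 rpm, dir flips to +; running = +14164.4681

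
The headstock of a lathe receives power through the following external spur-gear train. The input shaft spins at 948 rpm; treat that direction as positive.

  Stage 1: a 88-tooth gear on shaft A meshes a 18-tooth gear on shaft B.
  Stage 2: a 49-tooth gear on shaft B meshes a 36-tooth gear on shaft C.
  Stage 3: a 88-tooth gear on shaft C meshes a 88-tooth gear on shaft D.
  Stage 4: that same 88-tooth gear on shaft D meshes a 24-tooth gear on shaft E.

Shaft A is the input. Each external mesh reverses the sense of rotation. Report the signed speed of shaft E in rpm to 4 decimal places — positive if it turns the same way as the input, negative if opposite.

Stage 1 [88T→18T]: ω = 948.0000×88/18 = 4634.6667 rpm, dir flips to −; running = −4634.6667
Stage 2 [49T→36T]: ω = 4634.6667×49/36 = 6308.2963 rpm, dir flips to +; running = +6308.2963
Stage 3 [88T→88T]: ω = 6308.2963×88/88 = 6308.2963 rpm, dir flips to −; running = −6308.2963
Stage 4 [88T→24T]: ω = 6308.2963×88/24 = 23130.4198 rpm, dir flips to +; running = +23130.4198

+23130.4198 rpm (same as input, |ω| = 23130.4198 rpm)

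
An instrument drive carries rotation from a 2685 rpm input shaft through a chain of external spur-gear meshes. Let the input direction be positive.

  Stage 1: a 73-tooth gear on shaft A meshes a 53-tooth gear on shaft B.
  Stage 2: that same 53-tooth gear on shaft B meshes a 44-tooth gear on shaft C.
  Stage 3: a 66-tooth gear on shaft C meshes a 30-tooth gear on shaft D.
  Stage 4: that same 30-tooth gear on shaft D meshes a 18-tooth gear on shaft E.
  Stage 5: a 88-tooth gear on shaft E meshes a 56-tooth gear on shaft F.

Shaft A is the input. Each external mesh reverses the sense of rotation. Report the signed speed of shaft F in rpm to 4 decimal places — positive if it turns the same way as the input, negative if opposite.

-25667.3214 rpm (opposite to input, |ω| = 25667.3214 rpm)

Stage 1 [73T→53T]: ω = 2685.0000×73/53 = 3698.2075 rpm, dir flips to −; running = −3698.2075
Stage 2 [53T→44T]: ω = 3698.2075×53/44 = 4454.6591 rpm, dir flips to +; running = +4454.6591
Stage 3 [66T→30T]: ω = 4454.6591×66/30 = 9800.2500 rpm, dir flips to −; running = −9800.2500
Stage 4 [30T→18T]: ω = 9800.2500×30/18 = 16333.7500 rpm, dir flips to +; running = +16333.7500
Stage 5 [88T→56T]: ω = 16333.7500×88/56 = 25667.3214 rpm, dir flips to −; running = −25667.3214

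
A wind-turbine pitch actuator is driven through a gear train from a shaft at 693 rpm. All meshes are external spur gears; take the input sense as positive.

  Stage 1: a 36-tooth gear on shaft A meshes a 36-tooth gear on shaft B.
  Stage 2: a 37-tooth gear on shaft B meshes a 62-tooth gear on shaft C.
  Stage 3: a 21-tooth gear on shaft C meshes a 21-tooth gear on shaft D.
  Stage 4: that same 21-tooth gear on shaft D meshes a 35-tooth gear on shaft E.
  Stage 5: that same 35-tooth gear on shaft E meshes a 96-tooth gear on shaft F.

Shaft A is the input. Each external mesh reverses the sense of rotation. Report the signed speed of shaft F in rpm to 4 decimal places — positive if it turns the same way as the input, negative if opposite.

Stage 1 [36T→36T]: ω = 693.0000×36/36 = 693.0000 rpm, dir flips to −; running = −693.0000
Stage 2 [37T→62T]: ω = 693.0000×37/62 = 413.5645 rpm, dir flips to +; running = +413.5645
Stage 3 [21T→21T]: ω = 413.5645×21/21 = 413.5645 rpm, dir flips to −; running = −413.5645
Stage 4 [21T→35T]: ω = 413.5645×21/35 = 248.1387 rpm, dir flips to +; running = +248.1387
Stage 5 [35T→96T]: ω = 248.1387×35/96 = 90.4672 rpm, dir flips to −; running = −90.4672

-90.4672 rpm (opposite to input, |ω| = 90.4672 rpm)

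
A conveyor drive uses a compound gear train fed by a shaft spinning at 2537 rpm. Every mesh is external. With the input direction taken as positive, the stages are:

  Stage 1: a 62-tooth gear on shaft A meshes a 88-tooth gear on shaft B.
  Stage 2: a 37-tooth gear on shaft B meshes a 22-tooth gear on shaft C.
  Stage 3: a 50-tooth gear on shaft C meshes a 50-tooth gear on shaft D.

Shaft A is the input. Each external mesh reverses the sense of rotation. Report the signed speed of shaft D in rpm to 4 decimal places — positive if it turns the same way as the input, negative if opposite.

Stage 1 [62T→88T]: ω = 2537.0000×62/88 = 1787.4318 rpm, dir flips to −; running = −1787.4318
Stage 2 [37T→22T]: ω = 1787.4318×37/22 = 3006.1353 rpm, dir flips to +; running = +3006.1353
Stage 3 [50T→50T]: ω = 3006.1353×50/50 = 3006.1353 rpm, dir flips to −; running = −3006.1353

-3006.1353 rpm (opposite to input, |ω| = 3006.1353 rpm)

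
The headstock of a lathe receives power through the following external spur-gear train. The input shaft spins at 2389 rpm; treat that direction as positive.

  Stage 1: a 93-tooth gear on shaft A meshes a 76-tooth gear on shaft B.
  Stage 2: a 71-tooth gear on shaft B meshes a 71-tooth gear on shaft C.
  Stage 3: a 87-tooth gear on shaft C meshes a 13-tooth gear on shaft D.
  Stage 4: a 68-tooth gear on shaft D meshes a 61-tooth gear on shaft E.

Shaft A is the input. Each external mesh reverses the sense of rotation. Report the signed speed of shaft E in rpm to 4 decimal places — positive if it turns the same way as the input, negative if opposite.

+21809.2376 rpm (same as input, |ω| = 21809.2376 rpm)

Stage 1 [93T→76T]: ω = 2389.0000×93/76 = 2923.3816 rpm, dir flips to −; running = −2923.3816
Stage 2 [71T→71T]: ω = 2923.3816×71/71 = 2923.3816 rpm, dir flips to +; running = +2923.3816
Stage 3 [87T→13T]: ω = 2923.3816×87/13 = 19564.1690 rpm, dir flips to −; running = −19564.1690
Stage 4 [68T→61T]: ω = 19564.1690×68/61 = 21809.2376 rpm, dir flips to +; running = +21809.2376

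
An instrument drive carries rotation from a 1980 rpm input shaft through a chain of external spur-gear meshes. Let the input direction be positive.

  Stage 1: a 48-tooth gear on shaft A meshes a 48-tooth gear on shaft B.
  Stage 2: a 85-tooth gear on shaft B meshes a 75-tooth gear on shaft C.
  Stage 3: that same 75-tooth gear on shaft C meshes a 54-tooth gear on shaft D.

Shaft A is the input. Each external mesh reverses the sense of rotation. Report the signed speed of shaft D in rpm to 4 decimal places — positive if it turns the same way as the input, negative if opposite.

Stage 1 [48T→48T]: ω = 1980.0000×48/48 = 1980.0000 rpm, dir flips to −; running = −1980.0000
Stage 2 [85T→75T]: ω = 1980.0000×85/75 = 2244.0000 rpm, dir flips to +; running = +2244.0000
Stage 3 [75T→54T]: ω = 2244.0000×75/54 = 3116.6667 rpm, dir flips to −; running = −3116.6667

-3116.6667 rpm (opposite to input, |ω| = 3116.6667 rpm)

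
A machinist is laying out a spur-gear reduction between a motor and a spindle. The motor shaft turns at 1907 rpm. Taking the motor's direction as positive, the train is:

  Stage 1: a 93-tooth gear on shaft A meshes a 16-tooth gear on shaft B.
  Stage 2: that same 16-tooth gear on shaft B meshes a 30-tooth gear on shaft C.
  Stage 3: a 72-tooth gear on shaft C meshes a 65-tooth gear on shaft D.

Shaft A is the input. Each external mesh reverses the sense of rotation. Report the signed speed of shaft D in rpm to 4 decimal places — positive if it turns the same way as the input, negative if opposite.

Stage 1 [93T→16T]: ω = 1907.0000×93/16 = 11084.4375 rpm, dir flips to −; running = −11084.4375
Stage 2 [16T→30T]: ω = 11084.4375×16/30 = 5911.7000 rpm, dir flips to +; running = +5911.7000
Stage 3 [72T→65T]: ω = 5911.7000×72/65 = 6548.3446 rpm, dir flips to −; running = −6548.3446

-6548.3446 rpm (opposite to input, |ω| = 6548.3446 rpm)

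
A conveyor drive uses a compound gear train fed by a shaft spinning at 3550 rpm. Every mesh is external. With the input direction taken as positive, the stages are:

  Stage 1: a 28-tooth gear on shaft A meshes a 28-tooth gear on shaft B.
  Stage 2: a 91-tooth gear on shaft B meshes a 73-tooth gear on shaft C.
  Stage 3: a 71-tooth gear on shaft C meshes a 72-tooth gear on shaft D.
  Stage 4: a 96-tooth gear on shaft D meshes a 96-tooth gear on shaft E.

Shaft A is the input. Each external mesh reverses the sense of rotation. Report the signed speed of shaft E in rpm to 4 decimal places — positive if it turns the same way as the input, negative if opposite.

Stage 1 [28T→28T]: ω = 3550.0000×28/28 = 3550.0000 rpm, dir flips to −; running = −3550.0000
Stage 2 [91T→73T]: ω = 3550.0000×91/73 = 4425.3425 rpm, dir flips to +; running = +4425.3425
Stage 3 [71T→72T]: ω = 4425.3425×71/72 = 4363.8794 rpm, dir flips to −; running = −4363.8794
Stage 4 [96T→96T]: ω = 4363.8794×96/96 = 4363.8794 rpm, dir flips to +; running = +4363.8794

+4363.8794 rpm (same as input, |ω| = 4363.8794 rpm)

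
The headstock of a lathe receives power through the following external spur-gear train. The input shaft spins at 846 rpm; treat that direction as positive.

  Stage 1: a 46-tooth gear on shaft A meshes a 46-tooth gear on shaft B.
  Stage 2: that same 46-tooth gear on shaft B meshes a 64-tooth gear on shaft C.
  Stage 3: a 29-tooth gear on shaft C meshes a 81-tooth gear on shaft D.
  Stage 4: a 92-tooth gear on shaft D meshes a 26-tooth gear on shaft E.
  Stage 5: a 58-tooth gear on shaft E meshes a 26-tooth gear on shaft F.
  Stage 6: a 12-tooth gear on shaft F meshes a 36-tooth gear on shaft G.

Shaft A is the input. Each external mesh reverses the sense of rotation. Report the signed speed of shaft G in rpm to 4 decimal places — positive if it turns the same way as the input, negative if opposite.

Stage 1 [46T→46T]: ω = 846.0000×46/46 = 846.0000 rpm, dir flips to −; running = −846.0000
Stage 2 [46T→64T]: ω = 846.0000×46/64 = 608.0625 rpm, dir flips to +; running = +608.0625
Stage 3 [29T→81T]: ω = 608.0625×29/81 = 217.7014 rpm, dir flips to −; running = −217.7014
Stage 4 [92T→26T]: ω = 217.7014×92/26 = 770.3280 rpm, dir flips to +; running = +770.3280
Stage 5 [58T→26T]: ω = 770.3280×58/26 = 1718.4240 rpm, dir flips to −; running = −1718.4240
Stage 6 [12T→36T]: ω = 1718.4240×12/36 = 572.8080 rpm, dir flips to +; running = +572.8080

+572.8080 rpm (same as input, |ω| = 572.8080 rpm)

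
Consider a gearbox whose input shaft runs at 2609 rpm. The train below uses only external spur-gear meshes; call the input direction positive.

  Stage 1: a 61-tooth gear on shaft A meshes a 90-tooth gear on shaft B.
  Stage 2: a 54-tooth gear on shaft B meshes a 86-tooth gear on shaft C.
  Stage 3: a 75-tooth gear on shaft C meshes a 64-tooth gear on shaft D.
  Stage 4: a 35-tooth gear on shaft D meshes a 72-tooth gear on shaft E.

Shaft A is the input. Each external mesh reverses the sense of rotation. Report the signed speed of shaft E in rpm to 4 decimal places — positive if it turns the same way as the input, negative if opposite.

+632.5190 rpm (same as input, |ω| = 632.5190 rpm)

Stage 1 [61T→90T]: ω = 2609.0000×61/90 = 1768.3222 rpm, dir flips to −; running = −1768.3222
Stage 2 [54T→86T]: ω = 1768.3222×54/86 = 1110.3419 rpm, dir flips to +; running = +1110.3419
Stage 3 [75T→64T]: ω = 1110.3419×75/64 = 1301.1819 rpm, dir flips to −; running = −1301.1819
Stage 4 [35T→72T]: ω = 1301.1819×35/72 = 632.5190 rpm, dir flips to +; running = +632.5190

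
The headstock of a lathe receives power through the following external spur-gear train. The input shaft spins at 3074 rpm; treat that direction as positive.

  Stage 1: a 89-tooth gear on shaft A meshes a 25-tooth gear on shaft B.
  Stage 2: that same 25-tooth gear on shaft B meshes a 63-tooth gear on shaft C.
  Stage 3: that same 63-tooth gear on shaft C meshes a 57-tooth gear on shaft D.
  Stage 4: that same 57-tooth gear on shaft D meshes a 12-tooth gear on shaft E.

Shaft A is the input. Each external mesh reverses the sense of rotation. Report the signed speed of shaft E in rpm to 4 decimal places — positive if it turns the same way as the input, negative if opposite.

Stage 1 [89T→25T]: ω = 3074.0000×89/25 = 10943.4400 rpm, dir flips to −; running = −10943.4400
Stage 2 [25T→63T]: ω = 10943.4400×25/63 = 4342.6349 rpm, dir flips to +; running = +4342.6349
Stage 3 [63T→57T]: ω = 4342.6349×63/57 = 4799.7544 rpm, dir flips to −; running = −4799.7544
Stage 4 [57T→12T]: ω = 4799.7544×57/12 = 22798.8333 rpm, dir flips to +; running = +22798.8333

+22798.8333 rpm (same as input, |ω| = 22798.8333 rpm)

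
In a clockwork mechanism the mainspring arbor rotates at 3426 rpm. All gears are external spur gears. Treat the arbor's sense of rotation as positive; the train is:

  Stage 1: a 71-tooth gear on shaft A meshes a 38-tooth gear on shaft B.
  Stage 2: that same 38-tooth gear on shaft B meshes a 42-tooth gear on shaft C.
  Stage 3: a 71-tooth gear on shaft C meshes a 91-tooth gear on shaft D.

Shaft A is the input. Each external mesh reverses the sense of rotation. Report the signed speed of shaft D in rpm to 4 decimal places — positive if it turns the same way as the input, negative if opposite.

Stage 1 [71T→38T]: ω = 3426.0000×71/38 = 6401.2105 rpm, dir flips to −; running = −6401.2105
Stage 2 [38T→42T]: ω = 6401.2105×38/42 = 5791.5714 rpm, dir flips to +; running = +5791.5714
Stage 3 [71T→91T]: ω = 5791.5714×71/91 = 4518.6986 rpm, dir flips to −; running = −4518.6986

-4518.6986 rpm (opposite to input, |ω| = 4518.6986 rpm)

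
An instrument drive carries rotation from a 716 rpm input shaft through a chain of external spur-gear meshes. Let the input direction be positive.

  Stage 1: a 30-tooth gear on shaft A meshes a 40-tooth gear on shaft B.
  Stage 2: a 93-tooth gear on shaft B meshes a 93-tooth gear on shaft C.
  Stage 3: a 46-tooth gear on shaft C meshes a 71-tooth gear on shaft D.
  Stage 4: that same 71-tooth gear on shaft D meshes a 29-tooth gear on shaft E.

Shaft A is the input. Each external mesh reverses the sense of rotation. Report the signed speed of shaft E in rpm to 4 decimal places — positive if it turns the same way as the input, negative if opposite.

+851.7931 rpm (same as input, |ω| = 851.7931 rpm)

Stage 1 [30T→40T]: ω = 716.0000×30/40 = 537.0000 rpm, dir flips to −; running = −537.0000
Stage 2 [93T→93T]: ω = 537.0000×93/93 = 537.0000 rpm, dir flips to +; running = +537.0000
Stage 3 [46T→71T]: ω = 537.0000×46/71 = 347.9155 rpm, dir flips to −; running = −347.9155
Stage 4 [71T→29T]: ω = 347.9155×71/29 = 851.7931 rpm, dir flips to +; running = +851.7931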